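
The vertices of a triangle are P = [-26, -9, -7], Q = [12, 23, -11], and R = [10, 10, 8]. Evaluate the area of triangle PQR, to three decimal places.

PQ = (38, 32, -4),  PR = (36, 19, 15)
i: 32·15 - (-4)·19 = 480 - (-76) = 556
j: (-4)·36 - 38·15 = -144 - 570 = -714
k: 38·19 - 32·36 = 722 - 1152 = -430
PQ × PR = (556, -714, -430)
|PQ × PR| = √1003832 ≈ 1001.9142
area = ½ · 1001.9142 ≈ 500.957

500.957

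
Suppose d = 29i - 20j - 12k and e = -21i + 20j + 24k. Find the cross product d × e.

i: (-20)·24 - (-12)·20 = -480 - (-240) = -240
j: (-12)·(-21) - 29·24 = 252 - 696 = -444
k: 29·20 - (-20)·(-21) = 580 - 420 = 160
d × e = (-240, -444, 160)

(-240, -444, 160)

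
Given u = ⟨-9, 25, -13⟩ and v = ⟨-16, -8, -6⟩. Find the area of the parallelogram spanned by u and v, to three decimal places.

557.688

i: 25·(-6) - (-13)·(-8) = -150 - 104 = -254
j: (-13)·(-16) - (-9)·(-6) = 208 - 54 = 154
k: (-9)·(-8) - 25·(-16) = 72 - (-400) = 472
u × v = (-254, 154, 472)
|u × v| = √((-254)² + 154² + 472²) = √311016 ≈ 557.6881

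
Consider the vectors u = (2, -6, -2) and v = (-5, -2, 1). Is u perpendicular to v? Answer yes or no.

u · v = 2·(-5) + (-6)·(-2) + (-2)·1 = -10 + 12 - 2 = 0
Zero, so the vectors are orthogonal.

yes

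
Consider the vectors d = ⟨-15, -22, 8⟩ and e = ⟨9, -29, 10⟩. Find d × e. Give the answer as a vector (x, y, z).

(12, 222, 633)

i: (-22)·10 - 8·(-29) = -220 - (-232) = 12
j: 8·9 - (-15)·10 = 72 - (-150) = 222
k: (-15)·(-29) - (-22)·9 = 435 - (-198) = 633
d × e = (12, 222, 633)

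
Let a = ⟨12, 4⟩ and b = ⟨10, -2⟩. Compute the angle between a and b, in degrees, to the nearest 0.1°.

29.7

a · b = 12·10 + 4·(-2) = 120 - 8 = 112
|a|² = 144 + 16 = 160,  |a| = √160 ≈ 12.649111
|b|² = 100 + 4 = 104,  |b| = √104 ≈ 10.198039
cos θ = 112 / (12.649111 · 10.198039) ≈ 0.86824
θ = arccos(0.86824) ≈ 29.7°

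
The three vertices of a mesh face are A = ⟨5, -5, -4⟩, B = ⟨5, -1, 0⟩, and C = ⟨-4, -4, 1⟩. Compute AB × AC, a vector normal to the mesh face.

(16, -36, 36)

AB = (0, 4, 4)
AC = (-9, 1, 5)
i: 4·5 - 4·1 = 20 - 4 = 16
j: 4·(-9) - 0·5 = -36 - 0 = -36
k: 0·1 - 4·(-9) = 0 - (-36) = 36
AB × AC = (16, -36, 36)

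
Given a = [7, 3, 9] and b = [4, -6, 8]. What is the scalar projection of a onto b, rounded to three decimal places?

a · b = 7·4 + 3·(-6) + 9·8 = 28 - 18 + 72 = 82
|b| = √(16 + 36 + 64) = √116 ≈ 10.7703
comp_b a = 82 / √116 ≈ 7.614

7.614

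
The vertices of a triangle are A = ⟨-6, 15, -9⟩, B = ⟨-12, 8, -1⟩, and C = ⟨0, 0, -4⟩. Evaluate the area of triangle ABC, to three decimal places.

87.654

AB = (-6, -7, 8),  AC = (6, -15, 5)
i: (-7)·5 - 8·(-15) = -35 - (-120) = 85
j: 8·6 - (-6)·5 = 48 - (-30) = 78
k: (-6)·(-15) - (-7)·6 = 90 - (-42) = 132
AB × AC = (85, 78, 132)
|AB × AC| = √30733 ≈ 175.3083
area = ½ · 175.3083 ≈ 87.654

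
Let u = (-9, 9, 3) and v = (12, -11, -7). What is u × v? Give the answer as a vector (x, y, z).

(-30, -27, -9)

i: 9·(-7) - 3·(-11) = -63 - (-33) = -30
j: 3·12 - (-9)·(-7) = 36 - 63 = -27
k: (-9)·(-11) - 9·12 = 99 - 108 = -9
u × v = (-30, -27, -9)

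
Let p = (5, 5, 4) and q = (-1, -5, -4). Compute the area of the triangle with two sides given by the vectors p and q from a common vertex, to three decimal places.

i: 5·(-4) - 4·(-5) = -20 - (-20) = 0
j: 4·(-1) - 5·(-4) = -4 - (-20) = 16
k: 5·(-5) - 5·(-1) = -25 - (-5) = -20
p × q = (0, 16, -20)
|p × q| = √(0² + 16² + (-20)²) = √656 ≈ 25.6125
area = ½ · 25.6125 ≈ 12.806

12.806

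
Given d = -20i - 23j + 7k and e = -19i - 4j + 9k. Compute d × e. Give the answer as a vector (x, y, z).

(-179, 47, -357)

i: (-23)·9 - 7·(-4) = -207 - (-28) = -179
j: 7·(-19) - (-20)·9 = -133 - (-180) = 47
k: (-20)·(-4) - (-23)·(-19) = 80 - 437 = -357
d × e = (-179, 47, -357)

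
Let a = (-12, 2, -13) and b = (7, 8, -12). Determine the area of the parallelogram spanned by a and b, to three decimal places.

i: 2·(-12) - (-13)·8 = -24 - (-104) = 80
j: (-13)·7 - (-12)·(-12) = -91 - 144 = -235
k: (-12)·8 - 2·7 = -96 - 14 = -110
a × b = (80, -235, -110)
|a × b| = √(80² + (-235)² + (-110)²) = √73725 ≈ 271.5235

271.523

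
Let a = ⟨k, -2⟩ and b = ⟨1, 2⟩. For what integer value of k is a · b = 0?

a · b = k·1 + (-2)·2 = -4 + 1k
Set equal to 0: 1k = 4, so k = 4.

4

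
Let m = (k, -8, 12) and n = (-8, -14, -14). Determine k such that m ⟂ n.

m · n = k·(-8) + (-8)·(-14) + 12·(-14) = -56 - 8k
Set equal to 0: -8k = 56, so k = -7.

-7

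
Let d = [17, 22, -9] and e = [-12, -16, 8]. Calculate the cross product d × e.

i: 22·8 - (-9)·(-16) = 176 - 144 = 32
j: (-9)·(-12) - 17·8 = 108 - 136 = -28
k: 17·(-16) - 22·(-12) = -272 - (-264) = -8
d × e = (32, -28, -8)

(32, -28, -8)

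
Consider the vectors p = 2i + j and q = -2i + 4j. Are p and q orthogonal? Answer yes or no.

p · q = 2·(-2) + 1·4 = -4 + 4 = 0
Zero, so the vectors are orthogonal.

yes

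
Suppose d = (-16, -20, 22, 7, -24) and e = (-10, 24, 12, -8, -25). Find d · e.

488

d · e = (-16)·(-10) + (-20)·24 + 22·12 + 7·(-8) + (-24)·(-25) = 160 - 480 + 264 - 56 + 600 = 488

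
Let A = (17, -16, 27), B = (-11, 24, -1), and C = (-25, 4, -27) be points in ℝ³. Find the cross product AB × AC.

(-1600, -336, 1120)

AB = (-28, 40, -28)
AC = (-42, 20, -54)
i: 40·(-54) - (-28)·20 = -2160 - (-560) = -1600
j: (-28)·(-42) - (-28)·(-54) = 1176 - 1512 = -336
k: (-28)·20 - 40·(-42) = -560 - (-1680) = 1120
AB × AC = (-1600, -336, 1120)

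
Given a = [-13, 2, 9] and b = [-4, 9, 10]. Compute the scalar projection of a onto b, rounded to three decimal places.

a · b = (-13)·(-4) + 2·9 + 9·10 = 52 + 18 + 90 = 160
|b| = √(16 + 81 + 100) = √197 ≈ 14.0357
comp_b a = 160 / √197 ≈ 11.400

11.400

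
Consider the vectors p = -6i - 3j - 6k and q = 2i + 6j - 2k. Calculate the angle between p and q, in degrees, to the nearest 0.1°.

107.5

p · q = (-6)·2 + (-3)·6 + (-6)·(-2) = -12 - 18 + 12 = -18
|p|² = 36 + 9 + 36 = 81,  |p| = √81 ≈ 9.000000
|q|² = 4 + 36 + 4 = 44,  |q| = √44 ≈ 6.633250
cos θ = -18 / (9.000000 · 6.633250) ≈ -0.30151
θ = arccos(-0.30151) ≈ 107.5°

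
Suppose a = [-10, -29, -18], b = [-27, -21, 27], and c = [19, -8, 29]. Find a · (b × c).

-44724

b × c:
i: (-21)·29 - 27·(-8) = -609 - (-216) = -393
j: 27·19 - (-27)·29 = 513 - (-783) = 1296
k: (-27)·(-8) - (-21)·19 = 216 - (-399) = 615
b × c = (-393, 1296, 615)
a · (b × c) = (-10)·(-393) + (-29)·1296 + (-18)·615 = 3930 - 37584 - 11070 = -44724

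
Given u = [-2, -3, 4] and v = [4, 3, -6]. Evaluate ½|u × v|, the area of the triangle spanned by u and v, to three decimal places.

i: (-3)·(-6) - 4·3 = 18 - 12 = 6
j: 4·4 - (-2)·(-6) = 16 - 12 = 4
k: (-2)·3 - (-3)·4 = -6 - (-12) = 6
u × v = (6, 4, 6)
|u × v| = √(6² + 4² + 6²) = √88 ≈ 9.3808
area = ½ · 9.3808 ≈ 4.690

4.690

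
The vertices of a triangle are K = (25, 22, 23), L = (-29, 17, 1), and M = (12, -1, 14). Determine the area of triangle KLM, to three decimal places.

639.893

KL = (-54, -5, -22),  KM = (-13, -23, -9)
i: (-5)·(-9) - (-22)·(-23) = 45 - 506 = -461
j: (-22)·(-13) - (-54)·(-9) = 286 - 486 = -200
k: (-54)·(-23) - (-5)·(-13) = 1242 - 65 = 1177
KL × KM = (-461, -200, 1177)
|KL × KM| = √1637850 ≈ 1279.7851
area = ½ · 1279.7851 ≈ 639.893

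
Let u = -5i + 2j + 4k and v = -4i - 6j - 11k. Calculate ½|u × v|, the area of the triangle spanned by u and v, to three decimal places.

40.277

i: 2·(-11) - 4·(-6) = -22 - (-24) = 2
j: 4·(-4) - (-5)·(-11) = -16 - 55 = -71
k: (-5)·(-6) - 2·(-4) = 30 - (-8) = 38
u × v = (2, -71, 38)
|u × v| = √(2² + (-71)² + 38²) = √6489 ≈ 80.5543
area = ½ · 80.5543 ≈ 40.277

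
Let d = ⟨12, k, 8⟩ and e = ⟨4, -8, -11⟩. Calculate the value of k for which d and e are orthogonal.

d · e = 12·4 + k·(-8) + 8·(-11) = -40 - 8k
Set equal to 0: -8k = 40, so k = -5.

-5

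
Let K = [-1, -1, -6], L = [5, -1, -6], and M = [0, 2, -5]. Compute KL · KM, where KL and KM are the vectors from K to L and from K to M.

6

KL = L − K = (6, 0, 0)
KM = M − K = (1, 3, 1)
KL · KM = 6·1 + 0·3 + 0·1 = 6 + 0 + 0 = 6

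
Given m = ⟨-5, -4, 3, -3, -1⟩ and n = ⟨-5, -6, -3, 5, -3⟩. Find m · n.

m · n = (-5)·(-5) + (-4)·(-6) + 3·(-3) + (-3)·5 + (-1)·(-3) = 25 + 24 - 9 - 15 + 3 = 28

28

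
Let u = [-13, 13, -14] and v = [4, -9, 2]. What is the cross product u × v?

(-100, -30, 65)

i: 13·2 - (-14)·(-9) = 26 - 126 = -100
j: (-14)·4 - (-13)·2 = -56 - (-26) = -30
k: (-13)·(-9) - 13·4 = 117 - 52 = 65
u × v = (-100, -30, 65)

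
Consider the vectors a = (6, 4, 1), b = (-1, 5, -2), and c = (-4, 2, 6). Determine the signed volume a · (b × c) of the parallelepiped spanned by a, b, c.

b × c:
i: 5·6 - (-2)·2 = 30 - (-4) = 34
j: (-2)·(-4) - (-1)·6 = 8 - (-6) = 14
k: (-1)·2 - 5·(-4) = -2 - (-20) = 18
b × c = (34, 14, 18)
a · (b × c) = 6·34 + 4·14 + 1·18 = 204 + 56 + 18 = 278

278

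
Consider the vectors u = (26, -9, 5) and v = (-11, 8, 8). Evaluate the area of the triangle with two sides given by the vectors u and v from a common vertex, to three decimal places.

i: (-9)·8 - 5·8 = -72 - 40 = -112
j: 5·(-11) - 26·8 = -55 - 208 = -263
k: 26·8 - (-9)·(-11) = 208 - 99 = 109
u × v = (-112, -263, 109)
|u × v| = √((-112)² + (-263)² + 109²) = √93594 ≈ 305.9314
area = ½ · 305.9314 ≈ 152.966

152.966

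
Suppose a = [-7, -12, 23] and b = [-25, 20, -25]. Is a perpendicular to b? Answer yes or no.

a · b = (-7)·(-25) + (-12)·20 + 23·(-25) = 175 - 240 - 575 = -640
Nonzero, so the vectors are not orthogonal.

no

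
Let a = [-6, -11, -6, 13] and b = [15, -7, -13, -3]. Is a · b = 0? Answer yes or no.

a · b = (-6)·15 + (-11)·(-7) + (-6)·(-13) + 13·(-3) = -90 + 77 + 78 - 39 = 26
Nonzero, so the vectors are not orthogonal.

no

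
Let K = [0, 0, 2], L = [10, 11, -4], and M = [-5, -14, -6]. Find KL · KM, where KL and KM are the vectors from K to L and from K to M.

-156

KL = L − K = (10, 11, -6)
KM = M − K = (-5, -14, -8)
KL · KM = 10·(-5) + 11·(-14) + (-6)·(-8) = -50 - 154 + 48 = -156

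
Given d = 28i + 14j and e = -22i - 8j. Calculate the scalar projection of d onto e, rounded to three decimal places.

d · e = 28·(-22) + 14·(-8) = -616 - 112 = -728
|e| = √(484 + 64) = √548 ≈ 23.4094
comp_e d = -728 / √548 ≈ -31.099

-31.099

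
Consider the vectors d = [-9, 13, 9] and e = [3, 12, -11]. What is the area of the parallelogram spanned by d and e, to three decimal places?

i: 13·(-11) - 9·12 = -143 - 108 = -251
j: 9·3 - (-9)·(-11) = 27 - 99 = -72
k: (-9)·12 - 13·3 = -108 - 39 = -147
d × e = (-251, -72, -147)
|d × e| = √((-251)² + (-72)² + (-147)²) = √89794 ≈ 299.6565

299.656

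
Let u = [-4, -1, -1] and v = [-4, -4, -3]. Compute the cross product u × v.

i: (-1)·(-3) - (-1)·(-4) = 3 - 4 = -1
j: (-1)·(-4) - (-4)·(-3) = 4 - 12 = -8
k: (-4)·(-4) - (-1)·(-4) = 16 - 4 = 12
u × v = (-1, -8, 12)

(-1, -8, 12)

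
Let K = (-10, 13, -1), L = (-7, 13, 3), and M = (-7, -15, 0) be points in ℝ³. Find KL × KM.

KL = (3, 0, 4)
KM = (3, -28, 1)
i: 0·1 - 4·(-28) = 0 - (-112) = 112
j: 4·3 - 3·1 = 12 - 3 = 9
k: 3·(-28) - 0·3 = -84 - 0 = -84
KL × KM = (112, 9, -84)

(112, 9, -84)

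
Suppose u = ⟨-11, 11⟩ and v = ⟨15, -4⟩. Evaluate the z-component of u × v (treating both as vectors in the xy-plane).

-121

(-11)·(-4) - 11·15 = 44 - 165 = -121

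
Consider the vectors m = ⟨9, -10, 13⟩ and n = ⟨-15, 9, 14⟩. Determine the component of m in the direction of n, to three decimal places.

-1.919

m · n = 9·(-15) + (-10)·9 + 13·14 = -135 - 90 + 182 = -43
|n| = √(225 + 81 + 196) = √502 ≈ 22.4054
comp_n m = -43 / √502 ≈ -1.919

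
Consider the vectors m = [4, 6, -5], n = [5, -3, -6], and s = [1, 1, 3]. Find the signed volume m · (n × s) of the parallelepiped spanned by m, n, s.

n × s:
i: (-3)·3 - (-6)·1 = -9 - (-6) = -3
j: (-6)·1 - 5·3 = -6 - 15 = -21
k: 5·1 - (-3)·1 = 5 - (-3) = 8
n × s = (-3, -21, 8)
m · (n × s) = 4·(-3) + 6·(-21) + (-5)·8 = -12 - 126 - 40 = -178

-178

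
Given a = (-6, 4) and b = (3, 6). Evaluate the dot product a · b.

6

a · b = (-6)·3 + 4·6 = -18 + 24 = 6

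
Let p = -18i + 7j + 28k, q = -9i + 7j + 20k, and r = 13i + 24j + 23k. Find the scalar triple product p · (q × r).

415

q × r:
i: 7·23 - 20·24 = 161 - 480 = -319
j: 20·13 - (-9)·23 = 260 - (-207) = 467
k: (-9)·24 - 7·13 = -216 - 91 = -307
q × r = (-319, 467, -307)
p · (q × r) = (-18)·(-319) + 7·467 + 28·(-307) = 5742 + 3269 - 8596 = 415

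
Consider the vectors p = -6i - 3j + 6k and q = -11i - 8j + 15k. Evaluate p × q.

(3, 24, 15)

i: (-3)·15 - 6·(-8) = -45 - (-48) = 3
j: 6·(-11) - (-6)·15 = -66 - (-90) = 24
k: (-6)·(-8) - (-3)·(-11) = 48 - 33 = 15
p × q = (3, 24, 15)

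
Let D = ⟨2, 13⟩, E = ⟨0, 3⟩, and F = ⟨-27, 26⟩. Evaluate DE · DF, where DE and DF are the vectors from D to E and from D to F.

-72

DE = E − D = (-2, -10)
DF = F − D = (-29, 13)
DE · DF = (-2)·(-29) + (-10)·13 = 58 - 130 = -72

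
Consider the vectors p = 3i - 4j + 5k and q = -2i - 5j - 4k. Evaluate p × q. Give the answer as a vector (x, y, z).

i: (-4)·(-4) - 5·(-5) = 16 - (-25) = 41
j: 5·(-2) - 3·(-4) = -10 - (-12) = 2
k: 3·(-5) - (-4)·(-2) = -15 - 8 = -23
p × q = (41, 2, -23)

(41, 2, -23)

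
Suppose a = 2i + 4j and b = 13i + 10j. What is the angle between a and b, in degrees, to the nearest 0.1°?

25.9

a · b = 2·13 + 4·10 = 26 + 40 = 66
|a|² = 4 + 16 = 20,  |a| = √20 ≈ 4.472136
|b|² = 169 + 100 = 269,  |b| = √269 ≈ 16.401219
cos θ = 66 / (4.472136 · 16.401219) ≈ 0.89981
θ = arccos(0.89981) ≈ 25.9°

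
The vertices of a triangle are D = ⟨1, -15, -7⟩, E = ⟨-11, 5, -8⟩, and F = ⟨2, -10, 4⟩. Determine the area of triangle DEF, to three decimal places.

136.186

DE = (-12, 20, -1),  DF = (1, 5, 11)
i: 20·11 - (-1)·5 = 220 - (-5) = 225
j: (-1)·1 - (-12)·11 = -1 - (-132) = 131
k: (-12)·5 - 20·1 = -60 - 20 = -80
DE × DF = (225, 131, -80)
|DE × DF| = √74186 ≈ 272.3711
area = ½ · 272.3711 ≈ 136.186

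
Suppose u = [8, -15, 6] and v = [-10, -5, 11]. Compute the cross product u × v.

i: (-15)·11 - 6·(-5) = -165 - (-30) = -135
j: 6·(-10) - 8·11 = -60 - 88 = -148
k: 8·(-5) - (-15)·(-10) = -40 - 150 = -190
u × v = (-135, -148, -190)

(-135, -148, -190)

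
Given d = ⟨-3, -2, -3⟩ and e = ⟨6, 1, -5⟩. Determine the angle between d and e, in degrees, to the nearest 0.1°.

d · e = (-3)·6 + (-2)·1 + (-3)·(-5) = -18 - 2 + 15 = -5
|d|² = 9 + 4 + 9 = 22,  |d| = √22 ≈ 4.690416
|e|² = 36 + 1 + 25 = 62,  |e| = √62 ≈ 7.874008
cos θ = -5 / (4.690416 · 7.874008) ≈ -0.13538
θ = arccos(-0.13538) ≈ 97.8°

97.8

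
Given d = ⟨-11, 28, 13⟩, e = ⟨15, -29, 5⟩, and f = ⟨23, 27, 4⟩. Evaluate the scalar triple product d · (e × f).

e × f:
i: (-29)·4 - 5·27 = -116 - 135 = -251
j: 5·23 - 15·4 = 115 - 60 = 55
k: 15·27 - (-29)·23 = 405 - (-667) = 1072
e × f = (-251, 55, 1072)
d · (e × f) = (-11)·(-251) + 28·55 + 13·1072 = 2761 + 1540 + 13936 = 18237

18237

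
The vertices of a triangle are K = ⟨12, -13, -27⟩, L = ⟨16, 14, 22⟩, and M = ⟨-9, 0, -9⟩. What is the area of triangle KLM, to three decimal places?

636.035

KL = (4, 27, 49),  KM = (-21, 13, 18)
i: 27·18 - 49·13 = 486 - 637 = -151
j: 49·(-21) - 4·18 = -1029 - 72 = -1101
k: 4·13 - 27·(-21) = 52 - (-567) = 619
KL × KM = (-151, -1101, 619)
|KL × KM| = √1618163 ≈ 1272.0704
area = ½ · 1272.0704 ≈ 636.035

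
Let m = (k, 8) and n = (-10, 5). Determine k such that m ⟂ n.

m · n = k·(-10) + 8·5 = 40 - 10k
Set equal to 0: -10k = -40, so k = 4.

4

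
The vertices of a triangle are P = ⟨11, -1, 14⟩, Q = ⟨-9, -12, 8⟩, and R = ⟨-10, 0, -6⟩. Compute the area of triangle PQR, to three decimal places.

217.459

PQ = (-20, -11, -6),  PR = (-21, 1, -20)
i: (-11)·(-20) - (-6)·1 = 220 - (-6) = 226
j: (-6)·(-21) - (-20)·(-20) = 126 - 400 = -274
k: (-20)·1 - (-11)·(-21) = -20 - 231 = -251
PQ × PR = (226, -274, -251)
|PQ × PR| = √189153 ≈ 434.9172
area = ½ · 434.9172 ≈ 217.459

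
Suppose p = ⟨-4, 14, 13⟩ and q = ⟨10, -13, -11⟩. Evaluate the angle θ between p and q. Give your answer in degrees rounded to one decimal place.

161.2

p · q = (-4)·10 + 14·(-13) + 13·(-11) = -40 - 182 - 143 = -365
|p|² = 16 + 196 + 169 = 381,  |p| = √381 ≈ 19.519221
|q|² = 100 + 169 + 121 = 390,  |q| = √390 ≈ 19.748418
cos θ = -365 / (19.519221 · 19.748418) ≈ -0.94689
θ = arccos(-0.94689) ≈ 161.2°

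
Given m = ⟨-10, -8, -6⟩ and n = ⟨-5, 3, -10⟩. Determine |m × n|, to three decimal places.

139.298

i: (-8)·(-10) - (-6)·3 = 80 - (-18) = 98
j: (-6)·(-5) - (-10)·(-10) = 30 - 100 = -70
k: (-10)·3 - (-8)·(-5) = -30 - 40 = -70
m × n = (98, -70, -70)
|m × n| = √(98² + (-70)² + (-70)²) = √19404 ≈ 139.2982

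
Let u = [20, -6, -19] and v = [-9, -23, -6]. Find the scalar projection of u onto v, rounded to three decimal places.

2.833

u · v = 20·(-9) + (-6)·(-23) + (-19)·(-6) = -180 + 138 + 114 = 72
|v| = √(81 + 529 + 36) = √646 ≈ 25.4165
comp_v u = 72 / √646 ≈ 2.833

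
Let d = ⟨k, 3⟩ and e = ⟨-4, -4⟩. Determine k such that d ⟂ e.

d · e = k·(-4) + 3·(-4) = -12 - 4k
Set equal to 0: -4k = 12, so k = -3.

-3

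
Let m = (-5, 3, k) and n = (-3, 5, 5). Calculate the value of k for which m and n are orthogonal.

m · n = (-5)·(-3) + 3·5 + k·5 = 30 + 5k
Set equal to 0: 5k = -30, so k = -6.

-6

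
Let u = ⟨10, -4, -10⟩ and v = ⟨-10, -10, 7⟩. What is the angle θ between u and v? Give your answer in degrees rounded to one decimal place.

124.1

u · v = 10·(-10) + (-4)·(-10) + (-10)·7 = -100 + 40 - 70 = -130
|u|² = 100 + 16 + 100 = 216,  |u| = √216 ≈ 14.696938
|v|² = 100 + 100 + 49 = 249,  |v| = √249 ≈ 15.779734
cos θ = -130 / (14.696938 · 15.779734) ≈ -0.56055
θ = arccos(-0.56055) ≈ 124.1°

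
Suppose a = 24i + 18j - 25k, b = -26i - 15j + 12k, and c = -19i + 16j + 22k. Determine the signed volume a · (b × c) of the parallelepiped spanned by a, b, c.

11189

b × c:
i: (-15)·22 - 12·16 = -330 - 192 = -522
j: 12·(-19) - (-26)·22 = -228 - (-572) = 344
k: (-26)·16 - (-15)·(-19) = -416 - 285 = -701
b × c = (-522, 344, -701)
a · (b × c) = 24·(-522) + 18·344 + (-25)·(-701) = -12528 + 6192 + 17525 = 11189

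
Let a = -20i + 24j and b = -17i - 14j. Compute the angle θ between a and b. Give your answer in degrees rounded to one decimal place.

89.7

a · b = (-20)·(-17) + 24·(-14) = 340 - 336 = 4
|a|² = 400 + 576 = 976,  |a| = √976 ≈ 31.240999
|b|² = 289 + 196 = 485,  |b| = √485 ≈ 22.022716
cos θ = 4 / (31.240999 · 22.022716) ≈ 0.00581
θ = arccos(0.00581) ≈ 89.7°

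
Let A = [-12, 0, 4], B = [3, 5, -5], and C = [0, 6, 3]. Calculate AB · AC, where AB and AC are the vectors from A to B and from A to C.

AB = B − A = (15, 5, -9)
AC = C − A = (12, 6, -1)
AB · AC = 15·12 + 5·6 + (-9)·(-1) = 180 + 30 + 9 = 219

219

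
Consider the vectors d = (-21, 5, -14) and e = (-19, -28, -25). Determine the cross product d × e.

(-517, -259, 683)

i: 5·(-25) - (-14)·(-28) = -125 - 392 = -517
j: (-14)·(-19) - (-21)·(-25) = 266 - 525 = -259
k: (-21)·(-28) - 5·(-19) = 588 - (-95) = 683
d × e = (-517, -259, 683)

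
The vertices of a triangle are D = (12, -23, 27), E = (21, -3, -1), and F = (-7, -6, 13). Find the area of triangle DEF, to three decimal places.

DE = (9, 20, -28),  DF = (-19, 17, -14)
i: 20·(-14) - (-28)·17 = -280 - (-476) = 196
j: (-28)·(-19) - 9·(-14) = 532 - (-126) = 658
k: 9·17 - 20·(-19) = 153 - (-380) = 533
DE × DF = (196, 658, 533)
|DE × DF| = √755469 ≈ 869.1772
area = ½ · 869.1772 ≈ 434.589

434.589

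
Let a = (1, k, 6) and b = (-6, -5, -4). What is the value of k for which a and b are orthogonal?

-6

a · b = 1·(-6) + k·(-5) + 6·(-4) = -30 - 5k
Set equal to 0: -5k = 30, so k = -6.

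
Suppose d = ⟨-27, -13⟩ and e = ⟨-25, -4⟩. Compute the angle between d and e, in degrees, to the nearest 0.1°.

d · e = (-27)·(-25) + (-13)·(-4) = 675 + 52 = 727
|d|² = 729 + 169 = 898,  |d| = √898 ≈ 29.966648
|e|² = 625 + 16 = 641,  |e| = √641 ≈ 25.317978
cos θ = 727 / (29.966648 · 25.317978) ≈ 0.95822
θ = arccos(0.95822) ≈ 16.6°

16.6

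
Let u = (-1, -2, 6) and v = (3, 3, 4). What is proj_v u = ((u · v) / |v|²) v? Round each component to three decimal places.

(1.324, 1.324, 1.765)

u · v = (-1)·3 + (-2)·3 + 6·4 = -3 - 6 + 24 = 15
|v|² = 9 + 9 + 16 = 34
proj_v u = (15/34) · (3, 3, 4) ≈ (1.324, 1.324, 1.765)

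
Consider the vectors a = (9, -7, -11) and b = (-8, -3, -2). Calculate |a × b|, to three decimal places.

i: (-7)·(-2) - (-11)·(-3) = 14 - 33 = -19
j: (-11)·(-8) - 9·(-2) = 88 - (-18) = 106
k: 9·(-3) - (-7)·(-8) = -27 - 56 = -83
a × b = (-19, 106, -83)
|a × b| = √((-19)² + 106² + (-83)²) = √18486 ≈ 135.9632

135.963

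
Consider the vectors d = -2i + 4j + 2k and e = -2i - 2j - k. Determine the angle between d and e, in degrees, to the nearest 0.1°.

d · e = (-2)·(-2) + 4·(-2) + 2·(-1) = 4 - 8 - 2 = -6
|d|² = 4 + 16 + 4 = 24,  |d| = √24 ≈ 4.898979
|e|² = 4 + 4 + 1 = 9,  |e| = √9 ≈ 3.000000
cos θ = -6 / (4.898979 · 3.000000) ≈ -0.40825
θ = arccos(-0.40825) ≈ 114.1°

114.1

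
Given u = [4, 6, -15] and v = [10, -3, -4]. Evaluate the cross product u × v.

(-69, -134, -72)

i: 6·(-4) - (-15)·(-3) = -24 - 45 = -69
j: (-15)·10 - 4·(-4) = -150 - (-16) = -134
k: 4·(-3) - 6·10 = -12 - 60 = -72
u × v = (-69, -134, -72)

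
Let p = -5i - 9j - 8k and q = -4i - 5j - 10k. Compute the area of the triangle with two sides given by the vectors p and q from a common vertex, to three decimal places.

i: (-9)·(-10) - (-8)·(-5) = 90 - 40 = 50
j: (-8)·(-4) - (-5)·(-10) = 32 - 50 = -18
k: (-5)·(-5) - (-9)·(-4) = 25 - 36 = -11
p × q = (50, -18, -11)
|p × q| = √(50² + (-18)² + (-11)²) = √2945 ≈ 54.2679
area = ½ · 54.2679 ≈ 27.134

27.134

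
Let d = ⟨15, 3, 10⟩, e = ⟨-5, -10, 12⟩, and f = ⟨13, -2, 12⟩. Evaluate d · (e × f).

608

e × f:
i: (-10)·12 - 12·(-2) = -120 - (-24) = -96
j: 12·13 - (-5)·12 = 156 - (-60) = 216
k: (-5)·(-2) - (-10)·13 = 10 - (-130) = 140
e × f = (-96, 216, 140)
d · (e × f) = 15·(-96) + 3·216 + 10·140 = -1440 + 648 + 1400 = 608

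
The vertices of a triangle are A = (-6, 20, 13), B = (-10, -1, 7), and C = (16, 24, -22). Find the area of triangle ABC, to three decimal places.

460.701

AB = (-4, -21, -6),  AC = (22, 4, -35)
i: (-21)·(-35) - (-6)·4 = 735 - (-24) = 759
j: (-6)·22 - (-4)·(-35) = -132 - 140 = -272
k: (-4)·4 - (-21)·22 = -16 - (-462) = 446
AB × AC = (759, -272, 446)
|AB × AC| = √848981 ≈ 921.4016
area = ½ · 921.4016 ≈ 460.701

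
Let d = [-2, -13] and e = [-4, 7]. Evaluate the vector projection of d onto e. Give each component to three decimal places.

d · e = (-2)·(-4) + (-13)·7 = 8 - 91 = -83
|e|² = 16 + 49 = 65
proj_e d = (-83/65) · (-4, 7) ≈ (5.108, -8.938)

(5.108, -8.938)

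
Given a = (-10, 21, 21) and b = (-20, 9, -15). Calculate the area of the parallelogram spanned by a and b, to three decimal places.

i: 21·(-15) - 21·9 = -315 - 189 = -504
j: 21·(-20) - (-10)·(-15) = -420 - 150 = -570
k: (-10)·9 - 21·(-20) = -90 - (-420) = 330
a × b = (-504, -570, 330)
|a × b| = √((-504)² + (-570)² + 330²) = √687816 ≈ 829.3467

829.347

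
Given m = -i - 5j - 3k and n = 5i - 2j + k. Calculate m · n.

m · n = (-1)·5 + (-5)·(-2) + (-3)·1 = -5 + 10 - 3 = 2

2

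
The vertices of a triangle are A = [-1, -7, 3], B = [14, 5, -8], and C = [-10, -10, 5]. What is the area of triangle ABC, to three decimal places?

46.933

AB = (15, 12, -11),  AC = (-9, -3, 2)
i: 12·2 - (-11)·(-3) = 24 - 33 = -9
j: (-11)·(-9) - 15·2 = 99 - 30 = 69
k: 15·(-3) - 12·(-9) = -45 - (-108) = 63
AB × AC = (-9, 69, 63)
|AB × AC| = √8811 ≈ 93.8669
area = ½ · 93.8669 ≈ 46.933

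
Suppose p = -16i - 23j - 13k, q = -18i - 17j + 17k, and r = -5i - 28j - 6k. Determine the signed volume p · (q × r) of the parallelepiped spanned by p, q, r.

q × r:
i: (-17)·(-6) - 17·(-28) = 102 - (-476) = 578
j: 17·(-5) - (-18)·(-6) = -85 - 108 = -193
k: (-18)·(-28) - (-17)·(-5) = 504 - 85 = 419
q × r = (578, -193, 419)
p · (q × r) = (-16)·578 + (-23)·(-193) + (-13)·419 = -9248 + 4439 - 5447 = -10256

-10256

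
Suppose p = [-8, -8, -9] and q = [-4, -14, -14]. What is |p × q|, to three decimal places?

i: (-8)·(-14) - (-9)·(-14) = 112 - 126 = -14
j: (-9)·(-4) - (-8)·(-14) = 36 - 112 = -76
k: (-8)·(-14) - (-8)·(-4) = 112 - 32 = 80
p × q = (-14, -76, 80)
|p × q| = √((-14)² + (-76)² + 80²) = √12372 ≈ 111.2295

111.229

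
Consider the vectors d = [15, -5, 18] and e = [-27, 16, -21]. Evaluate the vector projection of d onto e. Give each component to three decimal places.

d · e = 15·(-27) + (-5)·16 + 18·(-21) = -405 - 80 - 378 = -863
|e|² = 729 + 256 + 441 = 1426
proj_e d = (-863/1426) · (-27, 16, -21) ≈ (16.340, -9.683, 12.709)

(16.340, -9.683, 12.709)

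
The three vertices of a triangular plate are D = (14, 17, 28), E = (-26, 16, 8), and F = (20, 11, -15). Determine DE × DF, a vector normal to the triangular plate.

DE = (-40, -1, -20)
DF = (6, -6, -43)
i: (-1)·(-43) - (-20)·(-6) = 43 - 120 = -77
j: (-20)·6 - (-40)·(-43) = -120 - 1720 = -1840
k: (-40)·(-6) - (-1)·6 = 240 - (-6) = 246
DE × DF = (-77, -1840, 246)

(-77, -1840, 246)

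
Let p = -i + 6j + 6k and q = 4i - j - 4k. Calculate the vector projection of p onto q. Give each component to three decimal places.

(-4.121, 1.030, 4.121)

p · q = (-1)·4 + 6·(-1) + 6·(-4) = -4 - 6 - 24 = -34
|q|² = 16 + 1 + 16 = 33
proj_q p = (-34/33) · (4, -1, -4) ≈ (-4.121, 1.030, 4.121)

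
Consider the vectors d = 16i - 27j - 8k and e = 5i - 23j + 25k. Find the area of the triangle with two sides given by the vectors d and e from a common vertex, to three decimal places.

i: (-27)·25 - (-8)·(-23) = -675 - 184 = -859
j: (-8)·5 - 16·25 = -40 - 400 = -440
k: 16·(-23) - (-27)·5 = -368 - (-135) = -233
d × e = (-859, -440, -233)
|d × e| = √((-859)² + (-440)² + (-233)²) = √985770 ≈ 992.8595
area = ½ · 992.8595 ≈ 496.430

496.430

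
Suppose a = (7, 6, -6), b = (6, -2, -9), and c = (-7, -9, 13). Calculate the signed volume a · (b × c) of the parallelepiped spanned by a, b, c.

b × c:
i: (-2)·13 - (-9)·(-9) = -26 - 81 = -107
j: (-9)·(-7) - 6·13 = 63 - 78 = -15
k: 6·(-9) - (-2)·(-7) = -54 - 14 = -68
b × c = (-107, -15, -68)
a · (b × c) = 7·(-107) + 6·(-15) + (-6)·(-68) = -749 - 90 + 408 = -431

-431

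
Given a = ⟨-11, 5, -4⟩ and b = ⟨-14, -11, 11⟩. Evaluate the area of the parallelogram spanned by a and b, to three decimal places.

i: 5·11 - (-4)·(-11) = 55 - 44 = 11
j: (-4)·(-14) - (-11)·11 = 56 - (-121) = 177
k: (-11)·(-11) - 5·(-14) = 121 - (-70) = 191
a × b = (11, 177, 191)
|a × b| = √(11² + 177² + 191²) = √67931 ≈ 260.6358

260.636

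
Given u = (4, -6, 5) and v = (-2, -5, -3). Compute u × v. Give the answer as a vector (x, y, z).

(43, 2, -32)

i: (-6)·(-3) - 5·(-5) = 18 - (-25) = 43
j: 5·(-2) - 4·(-3) = -10 - (-12) = 2
k: 4·(-5) - (-6)·(-2) = -20 - 12 = -32
u × v = (43, 2, -32)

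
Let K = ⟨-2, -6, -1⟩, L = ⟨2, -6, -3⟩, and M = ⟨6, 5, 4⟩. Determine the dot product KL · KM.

22

KL = L − K = (4, 0, -2)
KM = M − K = (8, 11, 5)
KL · KM = 4·8 + 0·11 + (-2)·5 = 32 + 0 - 10 = 22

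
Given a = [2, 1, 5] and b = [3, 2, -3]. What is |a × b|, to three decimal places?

i: 1·(-3) - 5·2 = -3 - 10 = -13
j: 5·3 - 2·(-3) = 15 - (-6) = 21
k: 2·2 - 1·3 = 4 - 3 = 1
a × b = (-13, 21, 1)
|a × b| = √((-13)² + 21² + 1²) = √611 ≈ 24.7184

24.718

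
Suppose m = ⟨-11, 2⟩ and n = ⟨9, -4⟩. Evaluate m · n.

-107

m · n = (-11)·9 + 2·(-4) = -99 - 8 = -107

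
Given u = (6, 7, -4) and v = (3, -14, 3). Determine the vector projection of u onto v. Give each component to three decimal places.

(-1.290, 6.019, -1.290)

u · v = 6·3 + 7·(-14) + (-4)·3 = 18 - 98 - 12 = -92
|v|² = 9 + 196 + 9 = 214
proj_v u = (-92/214) · (3, -14, 3) ≈ (-1.290, 6.019, -1.290)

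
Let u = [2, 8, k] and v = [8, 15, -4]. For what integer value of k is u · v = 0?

34

u · v = 2·8 + 8·15 + k·(-4) = 136 - 4k
Set equal to 0: -4k = -136, so k = 34.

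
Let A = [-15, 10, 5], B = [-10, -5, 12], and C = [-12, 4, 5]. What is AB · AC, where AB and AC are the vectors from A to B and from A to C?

AB = B − A = (5, -15, 7)
AC = C − A = (3, -6, 0)
AB · AC = 5·3 + (-15)·(-6) + 7·0 = 15 + 90 + 0 = 105

105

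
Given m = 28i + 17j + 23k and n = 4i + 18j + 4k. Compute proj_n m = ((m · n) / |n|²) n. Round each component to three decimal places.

m · n = 28·4 + 17·18 + 23·4 = 112 + 306 + 92 = 510
|n|² = 16 + 324 + 16 = 356
proj_n m = (510/356) · (4, 18, 4) ≈ (5.730, 25.787, 5.730)

(5.730, 25.787, 5.730)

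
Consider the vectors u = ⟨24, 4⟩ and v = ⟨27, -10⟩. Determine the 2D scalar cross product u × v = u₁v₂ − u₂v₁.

-348

24·(-10) - 4·27 = -240 - 108 = -348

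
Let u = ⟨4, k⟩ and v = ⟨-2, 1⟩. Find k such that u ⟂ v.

u · v = 4·(-2) + k·1 = -8 + 1k
Set equal to 0: 1k = 8, so k = 8.

8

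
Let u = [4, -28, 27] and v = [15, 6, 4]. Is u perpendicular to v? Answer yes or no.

yes

u · v = 4·15 + (-28)·6 + 27·4 = 60 - 168 + 108 = 0
Zero, so the vectors are orthogonal.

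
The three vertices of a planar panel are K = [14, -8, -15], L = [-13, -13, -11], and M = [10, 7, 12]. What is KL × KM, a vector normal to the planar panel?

(-195, 713, -425)

KL = (-27, -5, 4)
KM = (-4, 15, 27)
i: (-5)·27 - 4·15 = -135 - 60 = -195
j: 4·(-4) - (-27)·27 = -16 - (-729) = 713
k: (-27)·15 - (-5)·(-4) = -405 - 20 = -425
KL × KM = (-195, 713, -425)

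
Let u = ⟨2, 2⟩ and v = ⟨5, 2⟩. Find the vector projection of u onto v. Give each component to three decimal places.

(2.414, 0.966)

u · v = 2·5 + 2·2 = 10 + 4 = 14
|v|² = 25 + 4 = 29
proj_v u = (14/29) · (5, 2) ≈ (2.414, 0.966)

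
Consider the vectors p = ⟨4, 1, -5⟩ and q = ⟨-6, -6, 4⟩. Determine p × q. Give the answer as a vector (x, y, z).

i: 1·4 - (-5)·(-6) = 4 - 30 = -26
j: (-5)·(-6) - 4·4 = 30 - 16 = 14
k: 4·(-6) - 1·(-6) = -24 - (-6) = -18
p × q = (-26, 14, -18)

(-26, 14, -18)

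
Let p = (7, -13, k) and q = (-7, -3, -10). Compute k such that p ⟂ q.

-1

p · q = 7·(-7) + (-13)·(-3) + k·(-10) = -10 - 10k
Set equal to 0: -10k = 10, so k = -1.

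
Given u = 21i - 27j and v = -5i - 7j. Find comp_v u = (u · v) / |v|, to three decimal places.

u · v = 21·(-5) + (-27)·(-7) = -105 + 189 = 84
|v| = √(25 + 49) = √74 ≈ 8.6023
comp_v u = 84 / √74 ≈ 9.765

9.765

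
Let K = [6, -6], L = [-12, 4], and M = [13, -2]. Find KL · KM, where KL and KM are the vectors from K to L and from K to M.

KL = L − K = (-18, 10)
KM = M − K = (7, 4)
KL · KM = (-18)·7 + 10·4 = -126 + 40 = -86

-86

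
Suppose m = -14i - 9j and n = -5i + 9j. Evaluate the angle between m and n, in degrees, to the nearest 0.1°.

93.7

m · n = (-14)·(-5) + (-9)·9 = 70 - 81 = -11
|m|² = 196 + 81 = 277,  |m| = √277 ≈ 16.643317
|n|² = 25 + 81 = 106,  |n| = √106 ≈ 10.295630
cos θ = -11 / (16.643317 · 10.295630) ≈ -0.06419
θ = arccos(-0.06419) ≈ 93.7°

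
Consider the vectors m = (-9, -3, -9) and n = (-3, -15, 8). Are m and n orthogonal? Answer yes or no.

m · n = (-9)·(-3) + (-3)·(-15) + (-9)·8 = 27 + 45 - 72 = 0
Zero, so the vectors are orthogonal.

yes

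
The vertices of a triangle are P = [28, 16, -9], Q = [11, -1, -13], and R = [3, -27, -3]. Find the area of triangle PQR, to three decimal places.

PQ = (-17, -17, -4),  PR = (-25, -43, 6)
i: (-17)·6 - (-4)·(-43) = -102 - 172 = -274
j: (-4)·(-25) - (-17)·6 = 100 - (-102) = 202
k: (-17)·(-43) - (-17)·(-25) = 731 - 425 = 306
PQ × PR = (-274, 202, 306)
|PQ × PR| = √209516 ≈ 457.7292
area = ½ · 457.7292 ≈ 228.865

228.865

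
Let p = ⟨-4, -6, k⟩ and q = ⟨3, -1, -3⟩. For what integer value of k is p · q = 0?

-2

p · q = (-4)·3 + (-6)·(-1) + k·(-3) = -6 - 3k
Set equal to 0: -3k = 6, so k = -2.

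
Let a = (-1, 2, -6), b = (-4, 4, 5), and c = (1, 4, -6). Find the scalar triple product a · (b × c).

126

b × c:
i: 4·(-6) - 5·4 = -24 - 20 = -44
j: 5·1 - (-4)·(-6) = 5 - 24 = -19
k: (-4)·4 - 4·1 = -16 - 4 = -20
b × c = (-44, -19, -20)
a · (b × c) = (-1)·(-44) + 2·(-19) + (-6)·(-20) = 44 - 38 + 120 = 126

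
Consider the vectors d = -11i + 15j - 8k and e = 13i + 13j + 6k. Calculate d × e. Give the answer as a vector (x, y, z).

i: 15·6 - (-8)·13 = 90 - (-104) = 194
j: (-8)·13 - (-11)·6 = -104 - (-66) = -38
k: (-11)·13 - 15·13 = -143 - 195 = -338
d × e = (194, -38, -338)

(194, -38, -338)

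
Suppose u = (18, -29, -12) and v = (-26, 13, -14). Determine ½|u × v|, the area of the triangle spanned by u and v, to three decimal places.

475.484

i: (-29)·(-14) - (-12)·13 = 406 - (-156) = 562
j: (-12)·(-26) - 18·(-14) = 312 - (-252) = 564
k: 18·13 - (-29)·(-26) = 234 - 754 = -520
u × v = (562, 564, -520)
|u × v| = √(562² + 564² + (-520)²) = √904340 ≈ 950.9679
area = ½ · 950.9679 ≈ 475.484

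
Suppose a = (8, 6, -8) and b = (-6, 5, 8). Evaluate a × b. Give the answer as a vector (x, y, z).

i: 6·8 - (-8)·5 = 48 - (-40) = 88
j: (-8)·(-6) - 8·8 = 48 - 64 = -16
k: 8·5 - 6·(-6) = 40 - (-36) = 76
a × b = (88, -16, 76)

(88, -16, 76)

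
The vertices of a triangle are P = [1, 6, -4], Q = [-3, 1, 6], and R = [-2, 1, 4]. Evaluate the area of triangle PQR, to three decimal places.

5.679

PQ = (-4, -5, 10),  PR = (-3, -5, 8)
i: (-5)·8 - 10·(-5) = -40 - (-50) = 10
j: 10·(-3) - (-4)·8 = -30 - (-32) = 2
k: (-4)·(-5) - (-5)·(-3) = 20 - 15 = 5
PQ × PR = (10, 2, 5)
|PQ × PR| = √129 ≈ 11.3578
area = ½ · 11.3578 ≈ 5.679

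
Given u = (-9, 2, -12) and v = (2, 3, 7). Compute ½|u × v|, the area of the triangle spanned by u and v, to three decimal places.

35.292

i: 2·7 - (-12)·3 = 14 - (-36) = 50
j: (-12)·2 - (-9)·7 = -24 - (-63) = 39
k: (-9)·3 - 2·2 = -27 - 4 = -31
u × v = (50, 39, -31)
|u × v| = √(50² + 39² + (-31)²) = √4982 ≈ 70.5833
area = ½ · 70.5833 ≈ 35.292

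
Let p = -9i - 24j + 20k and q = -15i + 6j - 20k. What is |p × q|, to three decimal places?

728.969

i: (-24)·(-20) - 20·6 = 480 - 120 = 360
j: 20·(-15) - (-9)·(-20) = -300 - 180 = -480
k: (-9)·6 - (-24)·(-15) = -54 - 360 = -414
p × q = (360, -480, -414)
|p × q| = √(360² + (-480)² + (-414)²) = √531396 ≈ 728.9691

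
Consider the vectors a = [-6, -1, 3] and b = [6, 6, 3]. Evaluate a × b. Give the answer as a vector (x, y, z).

i: (-1)·3 - 3·6 = -3 - 18 = -21
j: 3·6 - (-6)·3 = 18 - (-18) = 36
k: (-6)·6 - (-1)·6 = -36 - (-6) = -30
a × b = (-21, 36, -30)

(-21, 36, -30)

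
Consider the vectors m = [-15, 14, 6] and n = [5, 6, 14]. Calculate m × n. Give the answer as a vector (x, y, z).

i: 14·14 - 6·6 = 196 - 36 = 160
j: 6·5 - (-15)·14 = 30 - (-210) = 240
k: (-15)·6 - 14·5 = -90 - 70 = -160
m × n = (160, 240, -160)

(160, 240, -160)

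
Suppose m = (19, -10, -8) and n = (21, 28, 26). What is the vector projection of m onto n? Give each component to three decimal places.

m · n = 19·21 + (-10)·28 + (-8)·26 = 399 - 280 - 208 = -89
|n|² = 441 + 784 + 676 = 1901
proj_n m = (-89/1901) · (21, 28, 26) ≈ (-0.983, -1.311, -1.217)

(-0.983, -1.311, -1.217)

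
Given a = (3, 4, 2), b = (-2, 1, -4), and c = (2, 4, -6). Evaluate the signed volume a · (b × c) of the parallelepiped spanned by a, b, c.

-70

b × c:
i: 1·(-6) - (-4)·4 = -6 - (-16) = 10
j: (-4)·2 - (-2)·(-6) = -8 - 12 = -20
k: (-2)·4 - 1·2 = -8 - 2 = -10
b × c = (10, -20, -10)
a · (b × c) = 3·10 + 4·(-20) + 2·(-10) = 30 - 80 - 20 = -70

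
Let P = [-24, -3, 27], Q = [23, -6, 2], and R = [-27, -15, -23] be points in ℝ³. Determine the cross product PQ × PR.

PQ = (47, -3, -25)
PR = (-3, -12, -50)
i: (-3)·(-50) - (-25)·(-12) = 150 - 300 = -150
j: (-25)·(-3) - 47·(-50) = 75 - (-2350) = 2425
k: 47·(-12) - (-3)·(-3) = -564 - 9 = -573
PQ × PR = (-150, 2425, -573)

(-150, 2425, -573)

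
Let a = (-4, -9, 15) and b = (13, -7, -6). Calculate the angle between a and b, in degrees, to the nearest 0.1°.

a · b = (-4)·13 + (-9)·(-7) + 15·(-6) = -52 + 63 - 90 = -79
|a|² = 16 + 81 + 225 = 322,  |a| = √322 ≈ 17.944358
|b|² = 169 + 49 + 36 = 254,  |b| = √254 ≈ 15.937377
cos θ = -79 / (17.944358 · 15.937377) ≈ -0.27624
θ = arccos(-0.27624) ≈ 106.0°

106.0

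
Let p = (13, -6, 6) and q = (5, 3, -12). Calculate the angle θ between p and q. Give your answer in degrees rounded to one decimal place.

p · q = 13·5 + (-6)·3 + 6·(-12) = 65 - 18 - 72 = -25
|p|² = 169 + 36 + 36 = 241,  |p| = √241 ≈ 15.524175
|q|² = 25 + 9 + 144 = 178,  |q| = √178 ≈ 13.341664
cos θ = -25 / (15.524175 · 13.341664) ≈ -0.12070
θ = arccos(-0.12070) ≈ 96.9°

96.9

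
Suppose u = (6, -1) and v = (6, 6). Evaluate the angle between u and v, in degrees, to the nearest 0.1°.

u · v = 6·6 + (-1)·6 = 36 - 6 = 30
|u|² = 36 + 1 = 37,  |u| = √37 ≈ 6.082763
|v|² = 36 + 36 = 72,  |v| = √72 ≈ 8.485281
cos θ = 30 / (6.082763 · 8.485281) ≈ 0.58124
θ = arccos(0.58124) ≈ 54.5°

54.5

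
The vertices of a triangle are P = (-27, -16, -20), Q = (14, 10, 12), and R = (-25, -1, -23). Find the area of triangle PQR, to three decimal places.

PQ = (41, 26, 32),  PR = (2, 15, -3)
i: 26·(-3) - 32·15 = -78 - 480 = -558
j: 32·2 - 41·(-3) = 64 - (-123) = 187
k: 41·15 - 26·2 = 615 - 52 = 563
PQ × PR = (-558, 187, 563)
|PQ × PR| = √663302 ≈ 814.4335
area = ½ · 814.4335 ≈ 407.217

407.217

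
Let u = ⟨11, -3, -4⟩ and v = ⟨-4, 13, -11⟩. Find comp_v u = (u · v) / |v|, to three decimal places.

u · v = 11·(-4) + (-3)·13 + (-4)·(-11) = -44 - 39 + 44 = -39
|v| = √(16 + 169 + 121) = √306 ≈ 17.4929
comp_v u = -39 / √306 ≈ -2.229

-2.229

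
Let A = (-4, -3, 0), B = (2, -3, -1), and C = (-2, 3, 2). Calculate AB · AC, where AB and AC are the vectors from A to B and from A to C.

10

AB = B − A = (6, 0, -1)
AC = C − A = (2, 6, 2)
AB · AC = 6·2 + 0·6 + (-1)·2 = 12 + 0 - 2 = 10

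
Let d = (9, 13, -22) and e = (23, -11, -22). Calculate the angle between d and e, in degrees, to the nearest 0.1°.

d · e = 9·23 + 13·(-11) + (-22)·(-22) = 207 - 143 + 484 = 548
|d|² = 81 + 169 + 484 = 734,  |d| = √734 ≈ 27.092434
|e|² = 529 + 121 + 484 = 1134,  |e| = √1134 ≈ 33.674916
cos θ = 548 / (27.092434 · 33.674916) ≈ 0.60066
θ = arccos(0.60066) ≈ 53.1°

53.1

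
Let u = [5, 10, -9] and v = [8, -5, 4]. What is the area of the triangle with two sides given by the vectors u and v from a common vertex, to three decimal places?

i: 10·4 - (-9)·(-5) = 40 - 45 = -5
j: (-9)·8 - 5·4 = -72 - 20 = -92
k: 5·(-5) - 10·8 = -25 - 80 = -105
u × v = (-5, -92, -105)
|u × v| = √((-5)² + (-92)² + (-105)²) = √19514 ≈ 139.6925
area = ½ · 139.6925 ≈ 69.846

69.846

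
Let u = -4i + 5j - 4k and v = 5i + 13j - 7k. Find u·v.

u · v = (-4)·5 + 5·13 + (-4)·(-7) = -20 + 65 + 28 = 73

73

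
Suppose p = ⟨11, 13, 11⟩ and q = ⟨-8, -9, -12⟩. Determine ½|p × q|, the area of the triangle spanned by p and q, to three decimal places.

36.090

i: 13·(-12) - 11·(-9) = -156 - (-99) = -57
j: 11·(-8) - 11·(-12) = -88 - (-132) = 44
k: 11·(-9) - 13·(-8) = -99 - (-104) = 5
p × q = (-57, 44, 5)
|p × q| = √((-57)² + 44² + 5²) = √5210 ≈ 72.1803
area = ½ · 72.1803 ≈ 36.090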